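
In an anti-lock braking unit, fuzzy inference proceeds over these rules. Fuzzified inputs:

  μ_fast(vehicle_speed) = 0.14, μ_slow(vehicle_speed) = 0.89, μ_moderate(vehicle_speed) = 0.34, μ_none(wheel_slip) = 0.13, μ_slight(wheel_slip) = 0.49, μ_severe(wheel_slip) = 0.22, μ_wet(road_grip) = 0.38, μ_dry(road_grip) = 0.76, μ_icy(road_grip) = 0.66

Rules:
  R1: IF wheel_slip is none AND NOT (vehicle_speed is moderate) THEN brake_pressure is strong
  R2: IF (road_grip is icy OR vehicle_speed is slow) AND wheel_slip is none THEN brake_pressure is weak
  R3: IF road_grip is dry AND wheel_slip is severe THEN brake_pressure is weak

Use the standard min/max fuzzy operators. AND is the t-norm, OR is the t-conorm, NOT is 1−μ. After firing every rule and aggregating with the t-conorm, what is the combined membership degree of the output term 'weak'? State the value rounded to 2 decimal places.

0.22

R1: none=0.13, ¬moderate=1−0.34=0.66; AND[min(a, b)] → w = 0.13
R2: (icy=0.66 OR slow=0.89) = 0.89; AND[min(a, b)] with none=0.13 → w = 0.13
R3: dry=0.76, severe=0.22; AND[min(a, b)] → w = 0.22
Rules with consequent 'weak': {R2, R3} → strengths 0.13, 0.22
Aggregate via t-conorm [max(a, b)]: 0.22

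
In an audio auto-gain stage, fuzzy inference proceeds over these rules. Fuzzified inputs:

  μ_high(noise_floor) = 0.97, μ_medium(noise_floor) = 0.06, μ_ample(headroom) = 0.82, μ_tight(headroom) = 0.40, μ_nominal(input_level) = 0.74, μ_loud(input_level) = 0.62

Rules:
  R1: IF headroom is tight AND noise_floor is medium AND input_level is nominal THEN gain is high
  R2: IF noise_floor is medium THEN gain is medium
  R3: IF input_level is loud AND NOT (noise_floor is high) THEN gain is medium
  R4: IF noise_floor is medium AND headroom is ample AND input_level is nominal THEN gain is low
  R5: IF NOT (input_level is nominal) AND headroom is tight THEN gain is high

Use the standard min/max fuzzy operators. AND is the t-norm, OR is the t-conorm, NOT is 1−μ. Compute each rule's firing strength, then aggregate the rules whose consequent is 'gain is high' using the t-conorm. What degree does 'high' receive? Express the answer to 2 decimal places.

R1: tight=0.40, medium=0.06, nominal=0.74; AND[min(a, b)] → w = 0.06
R2: medium=0.06 → w = 0.06
R3: loud=0.62, ¬high=1−0.97=0.03; AND[min(a, b)] → w = 0.03
R4: medium=0.06, ample=0.82, nominal=0.74; AND[min(a, b)] → w = 0.06
R5: ¬nominal=1−0.74=0.26, tight=0.40; AND[min(a, b)] → w = 0.26
Rules with consequent 'high': {R1, R5} → strengths 0.06, 0.26
Aggregate via t-conorm [max(a, b)]: 0.26

0.26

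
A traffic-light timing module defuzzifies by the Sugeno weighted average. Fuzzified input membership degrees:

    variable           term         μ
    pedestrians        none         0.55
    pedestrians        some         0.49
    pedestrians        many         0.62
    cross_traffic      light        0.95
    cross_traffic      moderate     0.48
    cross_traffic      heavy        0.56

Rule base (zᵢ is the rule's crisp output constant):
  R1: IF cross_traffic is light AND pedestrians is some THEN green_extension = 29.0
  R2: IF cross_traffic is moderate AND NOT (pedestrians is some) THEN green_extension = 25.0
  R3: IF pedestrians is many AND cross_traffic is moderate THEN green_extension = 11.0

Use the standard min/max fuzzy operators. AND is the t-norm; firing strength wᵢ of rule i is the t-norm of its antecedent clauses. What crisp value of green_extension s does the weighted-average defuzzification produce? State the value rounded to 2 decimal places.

21.72

R1 (z=29.0): light=0.95, some=0.49; AND[min(a, b)] → w = 0.49
R2 (z=25.0): moderate=0.48, ¬some=1−0.49=0.51; AND[min(a, b)] → w = 0.48
R3 (z=11.0): many=0.62, moderate=0.48; AND[min(a, b)] → w = 0.48
Weighted average = (0.49·29.0 + 0.48·25.0 + 0.48·11.0) / (0.49 + 0.48 + 0.48)
  = 31.4900 / 1.4500 = 21.72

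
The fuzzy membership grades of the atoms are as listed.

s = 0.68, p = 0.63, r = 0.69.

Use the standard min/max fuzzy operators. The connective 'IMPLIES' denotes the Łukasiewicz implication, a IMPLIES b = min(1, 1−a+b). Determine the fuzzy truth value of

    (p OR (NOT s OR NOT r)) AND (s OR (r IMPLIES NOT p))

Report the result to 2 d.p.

0.63

NOT s = 1 − 0.68 = 0.32
NOT r = 1 − 0.69 = 0.31
NOT s OR NOT r = max(a, b) on (0.32, 0.31) = 0.32
p OR (NOT s OR NOT r) = max(a, b) on (0.63, 0.32) = 0.63
NOT p = 1 − 0.63 = 0.37
r IMPLIES NOT p  [Łukasiewicz: min(1, 1−a+b)] with a=0.69, b=0.37 → 0.68
s OR (r IMPLIES NOT p) = max(a, b) on (0.68, 0.68) = 0.68
(p OR (NOT s OR NOT r)) AND (s OR (r IMPLIES NOT p)) = min(a, b) on (0.63, 0.68) = 0.63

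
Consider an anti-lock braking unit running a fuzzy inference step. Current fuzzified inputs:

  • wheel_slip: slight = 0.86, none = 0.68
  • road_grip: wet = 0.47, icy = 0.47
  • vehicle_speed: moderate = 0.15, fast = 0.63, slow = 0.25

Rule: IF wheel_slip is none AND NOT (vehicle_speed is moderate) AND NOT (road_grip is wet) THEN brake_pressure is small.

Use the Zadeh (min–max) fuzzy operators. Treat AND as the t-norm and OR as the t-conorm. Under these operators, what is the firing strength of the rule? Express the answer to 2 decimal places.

firing strength: none=0.68, ¬moderate=1−0.15=0.85, ¬wet=1−0.47=0.53; AND[min(a, b)] → w = 0.53

0.53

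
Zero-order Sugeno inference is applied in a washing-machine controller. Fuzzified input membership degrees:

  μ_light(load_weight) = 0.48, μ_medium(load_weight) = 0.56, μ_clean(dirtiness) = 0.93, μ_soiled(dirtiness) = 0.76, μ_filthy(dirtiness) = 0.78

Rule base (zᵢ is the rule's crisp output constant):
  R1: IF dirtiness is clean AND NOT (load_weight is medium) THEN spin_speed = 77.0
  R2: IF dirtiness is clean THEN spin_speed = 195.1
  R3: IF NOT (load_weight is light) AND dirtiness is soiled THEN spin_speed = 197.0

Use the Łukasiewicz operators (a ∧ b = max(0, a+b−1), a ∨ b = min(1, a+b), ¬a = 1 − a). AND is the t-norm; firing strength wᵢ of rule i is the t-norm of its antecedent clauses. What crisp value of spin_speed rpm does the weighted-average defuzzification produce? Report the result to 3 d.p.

R1 (z=77.0): clean=0.93, ¬medium=1−0.56=0.44; AND[max(0, a+b−1)] → w = 0.37
R2 (z=195.1): clean=0.93 → w = 0.93
R3 (z=197.0): ¬light=1−0.48=0.52, soiled=0.76; AND[max(0, a+b−1)] → w = 0.28
Weighted average = (0.37·77.0 + 0.93·195.1 + 0.28·197.0) / (0.37 + 0.93 + 0.28)
  = 265.0930 / 1.5800 = 167.780

167.780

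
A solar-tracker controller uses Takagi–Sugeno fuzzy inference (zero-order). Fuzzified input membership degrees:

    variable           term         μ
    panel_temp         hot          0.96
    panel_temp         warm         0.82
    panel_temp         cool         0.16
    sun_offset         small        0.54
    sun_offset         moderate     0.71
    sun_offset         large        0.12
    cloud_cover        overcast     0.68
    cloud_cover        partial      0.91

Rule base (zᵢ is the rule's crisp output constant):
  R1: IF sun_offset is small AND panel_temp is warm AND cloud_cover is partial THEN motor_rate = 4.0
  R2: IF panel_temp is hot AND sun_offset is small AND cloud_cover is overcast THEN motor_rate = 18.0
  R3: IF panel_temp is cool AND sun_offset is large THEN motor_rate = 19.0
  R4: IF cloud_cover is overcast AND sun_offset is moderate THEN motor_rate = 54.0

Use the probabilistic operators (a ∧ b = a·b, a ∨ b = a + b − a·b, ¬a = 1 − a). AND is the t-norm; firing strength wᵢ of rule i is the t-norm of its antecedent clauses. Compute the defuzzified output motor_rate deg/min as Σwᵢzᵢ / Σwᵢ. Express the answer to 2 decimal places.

27.35

R1 (z=4.0): small=0.54, warm=0.82, partial=0.91; AND[a·b] → w = 0.4029
R2 (z=18.0): hot=0.96, small=0.54, overcast=0.68; AND[a·b] → w = 0.3525
R3 (z=19.0): cool=0.16, large=0.12; AND[a·b] → w = 0.0192
R4 (z=54.0): overcast=0.68, moderate=0.71; AND[a·b] → w = 0.4828
Weighted average = (0.4029·4.0 + 0.3525·18.0 + 0.0192·19.0 + 0.4828·54.0) / (0.4029 + 0.3525 + 0.0192 + 0.4828)
  = 34.3930 / 1.2575 = 27.35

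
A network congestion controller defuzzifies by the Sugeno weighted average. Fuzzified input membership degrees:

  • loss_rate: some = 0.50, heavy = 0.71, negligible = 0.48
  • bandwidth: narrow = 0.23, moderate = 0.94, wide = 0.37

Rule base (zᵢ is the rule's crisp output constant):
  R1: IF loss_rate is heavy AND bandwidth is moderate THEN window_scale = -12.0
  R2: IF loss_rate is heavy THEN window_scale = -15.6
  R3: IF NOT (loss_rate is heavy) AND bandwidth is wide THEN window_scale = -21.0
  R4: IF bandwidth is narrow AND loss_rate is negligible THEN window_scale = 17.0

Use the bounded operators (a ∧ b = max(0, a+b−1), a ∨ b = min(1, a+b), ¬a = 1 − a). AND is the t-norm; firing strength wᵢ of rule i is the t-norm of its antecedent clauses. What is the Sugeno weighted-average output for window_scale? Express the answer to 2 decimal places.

-13.88

R1 (z=-12.0): heavy=0.71, moderate=0.94; AND[max(0, a+b−1)] → w = 0.65
R2 (z=-15.6): heavy=0.71 → w = 0.71
R3 (z=-21.0): ¬heavy=1−0.71=0.29, wide=0.37; AND[max(0, a+b−1)] → w = 0.00
R4 (z=17.0): narrow=0.23, negligible=0.48; AND[max(0, a+b−1)] → w = 0.00
Weighted average = (0.65·-12.0 + 0.71·-15.6 + 0.00·-21.0 + 0.00·17.0) / (0.65 + 0.71 + 0.00 + 0.00)
  = -18.8760 / 1.3600 = -13.88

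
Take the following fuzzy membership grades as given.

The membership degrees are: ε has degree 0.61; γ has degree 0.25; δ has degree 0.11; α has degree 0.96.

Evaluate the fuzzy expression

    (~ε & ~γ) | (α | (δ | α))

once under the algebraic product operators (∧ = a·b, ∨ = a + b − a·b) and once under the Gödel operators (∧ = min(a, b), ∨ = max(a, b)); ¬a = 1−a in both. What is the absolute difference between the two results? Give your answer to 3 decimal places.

0.039

Under algebraic product:
  ~ε = 1 − 0.6100 = 0.3900
  ~γ = 1 − 0.2500 = 0.7500
  ~ε & ~γ = a·b on (0.3900, 0.7500) = 0.2925
  δ | α = a + b − a·b on (0.1100, 0.9600) = 0.9644
  α | (δ | α) = a + b − a·b on (0.9600, 0.9644) = 0.9986
  (~ε & ~γ) | (α | (δ | α)) = a + b − a·b on (0.2925, 0.9986) = 0.9990
  → value = 0.9990
Under Gödel:
  ~ε = 1 − 0.61 = 0.39
  ~γ = 1 − 0.25 = 0.75
  ~ε & ~γ = min(a, b) on (0.39, 0.75) = 0.39
  δ | α = max(a, b) on (0.11, 0.96) = 0.96
  α | (δ | α) = max(a, b) on (0.96, 0.96) = 0.96
  (~ε & ~γ) | (α | (δ | α)) = max(a, b) on (0.39, 0.96) = 0.96
  → value = 0.9600
|0.9990 − 0.9600| = 0.039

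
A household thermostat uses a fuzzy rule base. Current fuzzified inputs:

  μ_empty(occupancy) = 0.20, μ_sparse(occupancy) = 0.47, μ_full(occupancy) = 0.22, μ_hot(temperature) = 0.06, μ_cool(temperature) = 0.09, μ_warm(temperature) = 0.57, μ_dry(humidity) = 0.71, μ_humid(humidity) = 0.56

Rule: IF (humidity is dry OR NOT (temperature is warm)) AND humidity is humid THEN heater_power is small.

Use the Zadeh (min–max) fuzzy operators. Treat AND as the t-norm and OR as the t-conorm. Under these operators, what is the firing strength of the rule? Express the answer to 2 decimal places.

0.56

firing strength: (dry=0.71 OR ¬warm=1−0.57=0.43) = 0.71; AND[min(a, b)] with humid=0.56 → w = 0.56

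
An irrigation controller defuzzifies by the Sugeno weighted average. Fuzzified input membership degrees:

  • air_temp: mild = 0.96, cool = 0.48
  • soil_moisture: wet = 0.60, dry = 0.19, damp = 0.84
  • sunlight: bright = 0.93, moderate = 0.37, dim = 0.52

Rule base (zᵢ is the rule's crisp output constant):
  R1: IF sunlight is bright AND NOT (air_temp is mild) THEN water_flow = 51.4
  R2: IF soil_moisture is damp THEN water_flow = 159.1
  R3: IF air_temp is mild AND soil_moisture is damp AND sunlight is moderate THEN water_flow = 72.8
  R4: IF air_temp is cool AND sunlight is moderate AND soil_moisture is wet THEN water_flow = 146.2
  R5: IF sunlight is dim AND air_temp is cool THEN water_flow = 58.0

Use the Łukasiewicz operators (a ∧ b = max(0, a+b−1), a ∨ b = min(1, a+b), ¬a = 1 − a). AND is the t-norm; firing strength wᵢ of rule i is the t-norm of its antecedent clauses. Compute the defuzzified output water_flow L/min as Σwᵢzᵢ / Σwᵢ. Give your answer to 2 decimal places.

144.57

R1 (z=51.4): bright=0.93, ¬mild=1−0.96=0.04; AND[max(0, a+b−1)] → w = 0.00
R2 (z=159.1): damp=0.84 → w = 0.84
R3 (z=72.8): mild=0.96, damp=0.84, moderate=0.37; AND[max(0, a+b−1)] → w = 0.17
R4 (z=146.2): cool=0.48, moderate=0.37, wet=0.60; AND[max(0, a+b−1)] → w = 0.00
R5 (z=58.0): dim=0.52, cool=0.48; AND[max(0, a+b−1)] → w = 0.00
Weighted average = (0.00·51.4 + 0.84·159.1 + 0.17·72.8 + 0.00·146.2 + 0.00·58.0) / (0.00 + 0.84 + 0.17 + 0.00 + 0.00)
  = 146.0200 / 1.0100 = 144.57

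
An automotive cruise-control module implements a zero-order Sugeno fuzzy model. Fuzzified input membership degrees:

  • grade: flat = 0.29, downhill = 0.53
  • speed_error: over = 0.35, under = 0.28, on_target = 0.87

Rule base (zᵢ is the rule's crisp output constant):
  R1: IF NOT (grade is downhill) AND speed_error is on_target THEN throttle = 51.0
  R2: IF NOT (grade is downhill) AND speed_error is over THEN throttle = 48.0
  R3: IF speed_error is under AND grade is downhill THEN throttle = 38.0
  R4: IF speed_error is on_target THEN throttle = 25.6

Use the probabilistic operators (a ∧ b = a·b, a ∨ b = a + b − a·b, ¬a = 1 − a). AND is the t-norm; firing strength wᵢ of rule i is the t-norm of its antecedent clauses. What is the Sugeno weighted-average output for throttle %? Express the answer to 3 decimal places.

R1 (z=51.0): ¬downhill=1−0.53=0.47, on_target=0.87; AND[a·b] → w = 0.4089
R2 (z=48.0): ¬downhill=1−0.53=0.47, over=0.35; AND[a·b] → w = 0.1645
R3 (z=38.0): under=0.28, downhill=0.53; AND[a·b] → w = 0.1484
R4 (z=25.6): on_target=0.87 → w = 0.8700
Weighted average = (0.4089·51.0 + 0.1645·48.0 + 0.1484·38.0 + 0.8700·25.6) / (0.4089 + 0.1645 + 0.1484 + 0.8700)
  = 56.6611 / 1.5918 = 35.596

35.596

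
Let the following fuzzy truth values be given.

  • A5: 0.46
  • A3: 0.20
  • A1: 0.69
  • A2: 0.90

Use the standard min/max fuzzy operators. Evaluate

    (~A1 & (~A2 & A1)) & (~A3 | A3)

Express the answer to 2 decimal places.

~A1 = 1 − 0.69 = 0.31
~A2 = 1 − 0.90 = 0.10
~A2 & A1 = min(a, b) on (0.10, 0.69) = 0.10
~A1 & (~A2 & A1) = min(a, b) on (0.31, 0.10) = 0.10
~A3 = 1 − 0.20 = 0.80
~A3 | A3 = max(a, b) on (0.80, 0.20) = 0.80
(~A1 & (~A2 & A1)) & (~A3 | A3) = min(a, b) on (0.10, 0.80) = 0.10

0.10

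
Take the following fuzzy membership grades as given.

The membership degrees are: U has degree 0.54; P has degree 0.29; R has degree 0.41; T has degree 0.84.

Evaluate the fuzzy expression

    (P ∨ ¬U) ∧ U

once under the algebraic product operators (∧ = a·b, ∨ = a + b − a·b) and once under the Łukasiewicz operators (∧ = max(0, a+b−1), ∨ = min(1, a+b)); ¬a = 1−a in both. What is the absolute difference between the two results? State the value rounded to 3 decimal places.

Under algebraic product:
  ¬U = 1 − 0.5400 = 0.4600
  P ∨ ¬U = a + b − a·b on (0.2900, 0.4600) = 0.6166
  (P ∨ ¬U) ∧ U = a·b on (0.6166, 0.5400) = 0.3330
  → value = 0.3330
Under Łukasiewicz:
  ¬U = 1 − 0.54 = 0.46
  P ∨ ¬U = min(1, a+b) on (0.29, 0.46) = 0.75
  (P ∨ ¬U) ∧ U = max(0, a+b−1) on (0.75, 0.54) = 0.29
  → value = 0.2900
|0.3330 − 0.2900| = 0.043

0.043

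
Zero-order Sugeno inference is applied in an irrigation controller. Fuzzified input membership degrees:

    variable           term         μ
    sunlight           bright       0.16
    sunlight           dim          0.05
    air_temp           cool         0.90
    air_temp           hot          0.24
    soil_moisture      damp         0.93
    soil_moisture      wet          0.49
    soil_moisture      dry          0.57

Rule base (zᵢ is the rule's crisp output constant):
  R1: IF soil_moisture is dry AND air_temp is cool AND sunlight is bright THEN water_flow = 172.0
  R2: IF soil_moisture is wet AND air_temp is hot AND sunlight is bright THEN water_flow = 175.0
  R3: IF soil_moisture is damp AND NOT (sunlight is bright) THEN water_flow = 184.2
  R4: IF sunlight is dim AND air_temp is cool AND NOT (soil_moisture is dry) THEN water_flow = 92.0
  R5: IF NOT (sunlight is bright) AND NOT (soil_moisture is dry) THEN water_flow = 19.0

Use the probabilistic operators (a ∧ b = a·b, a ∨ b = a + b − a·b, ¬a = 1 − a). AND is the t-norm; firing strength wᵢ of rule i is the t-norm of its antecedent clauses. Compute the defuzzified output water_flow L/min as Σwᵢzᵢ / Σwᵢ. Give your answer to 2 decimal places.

R1 (z=172.0): dry=0.57, cool=0.90, bright=0.16; AND[a·b] → w = 0.0821
R2 (z=175.0): wet=0.49, hot=0.24, bright=0.16; AND[a·b] → w = 0.0188
R3 (z=184.2): damp=0.93, ¬bright=1−0.16=0.84; AND[a·b] → w = 0.7812
R4 (z=92.0): dim=0.05, cool=0.90, ¬dry=1−0.57=0.43; AND[a·b] → w = 0.0194
R5 (z=19.0): ¬bright=1−0.16=0.84, ¬dry=1−0.57=0.43; AND[a·b] → w = 0.3612
Weighted average = (0.0821·172.0 + 0.0188·175.0 + 0.7812·184.2 + 0.0194·92.0 + 0.3612·19.0) / (0.0821 + 0.0188 + 0.7812 + 0.0194 + 0.3612)
  = 169.9506 / 1.2626 = 134.60

134.60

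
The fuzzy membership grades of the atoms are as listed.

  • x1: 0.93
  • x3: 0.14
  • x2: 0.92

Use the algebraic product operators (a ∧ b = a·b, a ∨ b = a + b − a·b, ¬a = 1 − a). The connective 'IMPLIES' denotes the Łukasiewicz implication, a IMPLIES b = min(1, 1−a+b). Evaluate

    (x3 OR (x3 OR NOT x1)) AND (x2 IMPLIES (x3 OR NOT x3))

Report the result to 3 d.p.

NOT x1 = 1 − 0.9300 = 0.0700
x3 OR NOT x1 = a + b − a·b on (0.1400, 0.0700) = 0.2002
x3 OR (x3 OR NOT x1) = a + b − a·b on (0.1400, 0.2002) = 0.3122
NOT x3 = 1 − 0.1400 = 0.8600
x3 OR NOT x3 = a + b − a·b on (0.1400, 0.8600) = 0.8796
x2 IMPLIES (x3 OR NOT x3)  [Łukasiewicz: min(1, 1−a+b)] with a=0.9200, b=0.8796 → 0.9596
(x3 OR (x3 OR NOT x1)) AND (x2 IMPLIES (x3 OR NOT x3)) = a·b on (0.3122, 0.9596) = 0.2996

0.300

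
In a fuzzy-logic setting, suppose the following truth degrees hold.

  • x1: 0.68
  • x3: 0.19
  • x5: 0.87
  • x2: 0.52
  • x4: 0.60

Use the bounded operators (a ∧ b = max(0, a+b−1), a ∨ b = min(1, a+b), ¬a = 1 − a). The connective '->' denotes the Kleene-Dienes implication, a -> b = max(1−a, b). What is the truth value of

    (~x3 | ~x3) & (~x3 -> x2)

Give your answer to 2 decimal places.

~x3 = 1 − 0.19 = 0.81
~x3 = 1 − 0.19 = 0.81
~x3 | ~x3 = min(1, a+b) on (0.81, 0.81) = 1.00
~x3 = 1 − 0.19 = 0.81
~x3 -> x2  [Kleene-Dienes: max(1−a, b)] with a=0.81, b=0.52 → 0.52
(~x3 | ~x3) & (~x3 -> x2) = max(0, a+b−1) on (1.00, 0.52) = 0.52

0.52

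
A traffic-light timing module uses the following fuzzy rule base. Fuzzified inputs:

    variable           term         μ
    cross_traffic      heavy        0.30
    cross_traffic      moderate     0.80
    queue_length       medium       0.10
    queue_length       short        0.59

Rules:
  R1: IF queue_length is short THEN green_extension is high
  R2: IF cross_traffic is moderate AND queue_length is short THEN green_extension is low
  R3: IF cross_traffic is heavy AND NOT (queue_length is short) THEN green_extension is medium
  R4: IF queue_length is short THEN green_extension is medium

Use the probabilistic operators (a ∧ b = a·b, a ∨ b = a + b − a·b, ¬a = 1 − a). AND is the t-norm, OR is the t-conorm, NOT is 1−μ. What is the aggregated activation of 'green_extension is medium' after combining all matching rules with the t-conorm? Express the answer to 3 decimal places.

R1: short=0.59 → w = 0.5900
R2: moderate=0.80, short=0.59; AND[a·b] → w = 0.4720
R3: heavy=0.30, ¬short=1−0.59=0.41; AND[a·b] → w = 0.1230
R4: short=0.59 → w = 0.5900
Rules with consequent 'medium': {R3, R4} → strengths 0.1230, 0.5900
Aggregate via t-conorm [a + b − a·b]: 0.6404

0.640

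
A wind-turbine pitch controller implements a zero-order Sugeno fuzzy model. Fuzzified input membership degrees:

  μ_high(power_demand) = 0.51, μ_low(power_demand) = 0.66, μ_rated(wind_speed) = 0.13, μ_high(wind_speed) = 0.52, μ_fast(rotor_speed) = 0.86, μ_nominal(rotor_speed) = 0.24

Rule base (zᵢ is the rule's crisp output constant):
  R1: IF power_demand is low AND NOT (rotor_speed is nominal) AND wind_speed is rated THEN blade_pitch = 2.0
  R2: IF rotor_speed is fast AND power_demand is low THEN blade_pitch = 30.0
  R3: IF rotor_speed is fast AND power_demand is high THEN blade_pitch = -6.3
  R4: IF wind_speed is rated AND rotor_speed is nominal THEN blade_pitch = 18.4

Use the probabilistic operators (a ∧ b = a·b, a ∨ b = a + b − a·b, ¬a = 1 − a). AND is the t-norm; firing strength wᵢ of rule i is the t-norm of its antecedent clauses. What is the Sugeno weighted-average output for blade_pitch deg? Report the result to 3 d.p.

R1 (z=2.0): low=0.66, ¬nominal=1−0.24=0.76, rated=0.13; AND[a·b] → w = 0.0652
R2 (z=30.0): fast=0.86, low=0.66; AND[a·b] → w = 0.5676
R3 (z=-6.3): fast=0.86, high=0.51; AND[a·b] → w = 0.4386
R4 (z=18.4): rated=0.13, nominal=0.24; AND[a·b] → w = 0.0312
Weighted average = (0.0652·2.0 + 0.5676·30.0 + 0.4386·-6.3 + 0.0312·18.4) / (0.0652 + 0.5676 + 0.4386 + 0.0312)
  = 14.9693 / 1.1026 = 13.576

13.576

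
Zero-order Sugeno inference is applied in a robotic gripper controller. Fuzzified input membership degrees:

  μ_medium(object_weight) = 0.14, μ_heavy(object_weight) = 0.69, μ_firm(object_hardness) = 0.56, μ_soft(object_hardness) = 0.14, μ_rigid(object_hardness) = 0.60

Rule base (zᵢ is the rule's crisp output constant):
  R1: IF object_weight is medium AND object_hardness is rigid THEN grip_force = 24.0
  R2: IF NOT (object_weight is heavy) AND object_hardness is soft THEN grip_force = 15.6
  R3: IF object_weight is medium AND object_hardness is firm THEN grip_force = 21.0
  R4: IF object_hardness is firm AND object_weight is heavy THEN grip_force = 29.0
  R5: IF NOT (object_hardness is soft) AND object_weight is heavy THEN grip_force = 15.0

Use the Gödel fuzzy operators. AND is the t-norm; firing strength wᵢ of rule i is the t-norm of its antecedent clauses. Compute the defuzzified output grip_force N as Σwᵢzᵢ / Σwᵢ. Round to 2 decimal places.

21.00

R1 (z=24.0): medium=0.14, rigid=0.60; AND[min(a, b)] → w = 0.14
R2 (z=15.6): ¬heavy=1−0.69=0.31, soft=0.14; AND[min(a, b)] → w = 0.14
R3 (z=21.0): medium=0.14, firm=0.56; AND[min(a, b)] → w = 0.14
R4 (z=29.0): firm=0.56, heavy=0.69; AND[min(a, b)] → w = 0.56
R5 (z=15.0): ¬soft=1−0.14=0.86, heavy=0.69; AND[min(a, b)] → w = 0.69
Weighted average = (0.14·24.0 + 0.14·15.6 + 0.14·21.0 + 0.56·29.0 + 0.69·15.0) / (0.14 + 0.14 + 0.14 + 0.56 + 0.69)
  = 35.0740 / 1.6700 = 21.00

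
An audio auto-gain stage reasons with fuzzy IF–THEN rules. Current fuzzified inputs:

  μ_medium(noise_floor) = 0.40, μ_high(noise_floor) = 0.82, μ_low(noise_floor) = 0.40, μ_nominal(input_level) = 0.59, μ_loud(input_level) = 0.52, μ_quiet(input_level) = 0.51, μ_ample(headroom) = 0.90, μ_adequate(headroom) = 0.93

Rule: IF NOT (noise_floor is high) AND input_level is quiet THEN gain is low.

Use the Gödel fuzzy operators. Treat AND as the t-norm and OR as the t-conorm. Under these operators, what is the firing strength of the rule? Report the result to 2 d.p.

0.18

firing strength: ¬high=1−0.82=0.18, quiet=0.51; AND[min(a, b)] → w = 0.18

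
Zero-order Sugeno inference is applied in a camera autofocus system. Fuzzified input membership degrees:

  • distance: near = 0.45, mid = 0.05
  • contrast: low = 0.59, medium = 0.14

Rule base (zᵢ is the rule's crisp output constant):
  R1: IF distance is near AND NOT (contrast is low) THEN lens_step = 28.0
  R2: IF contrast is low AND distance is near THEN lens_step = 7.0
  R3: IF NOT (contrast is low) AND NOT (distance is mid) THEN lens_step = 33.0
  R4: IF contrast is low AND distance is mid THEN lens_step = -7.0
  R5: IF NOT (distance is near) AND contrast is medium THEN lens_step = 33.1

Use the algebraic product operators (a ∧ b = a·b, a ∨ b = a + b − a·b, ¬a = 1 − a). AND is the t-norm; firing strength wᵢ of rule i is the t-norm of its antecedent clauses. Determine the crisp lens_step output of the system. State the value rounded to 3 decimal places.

R1 (z=28.0): near=0.45, ¬low=1−0.59=0.41; AND[a·b] → w = 0.1845
R2 (z=7.0): low=0.59, near=0.45; AND[a·b] → w = 0.2655
R3 (z=33.0): ¬low=1−0.59=0.41, ¬mid=1−0.05=0.95; AND[a·b] → w = 0.3895
R4 (z=-7.0): low=0.59, mid=0.05; AND[a·b] → w = 0.0295
R5 (z=33.1): ¬near=1−0.45=0.55, medium=0.14; AND[a·b] → w = 0.0770
Weighted average = (0.1845·28.0 + 0.2655·7.0 + 0.3895·33.0 + 0.0295·-7.0 + 0.0770·33.1) / (0.1845 + 0.2655 + 0.3895 + 0.0295 + 0.0770)
  = 22.2202 / 0.9460 = 23.489

23.489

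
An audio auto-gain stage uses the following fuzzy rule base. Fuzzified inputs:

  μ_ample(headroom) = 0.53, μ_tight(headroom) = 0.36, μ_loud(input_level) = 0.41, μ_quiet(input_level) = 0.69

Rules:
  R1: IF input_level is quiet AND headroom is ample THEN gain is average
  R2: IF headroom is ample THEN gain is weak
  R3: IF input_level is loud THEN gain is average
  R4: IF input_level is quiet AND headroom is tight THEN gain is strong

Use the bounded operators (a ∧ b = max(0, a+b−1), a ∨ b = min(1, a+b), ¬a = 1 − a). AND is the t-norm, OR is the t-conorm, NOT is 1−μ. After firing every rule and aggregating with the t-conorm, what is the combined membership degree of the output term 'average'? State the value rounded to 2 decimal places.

0.63

R1: quiet=0.69, ample=0.53; AND[max(0, a+b−1)] → w = 0.22
R2: ample=0.53 → w = 0.53
R3: loud=0.41 → w = 0.41
R4: quiet=0.69, tight=0.36; AND[max(0, a+b−1)] → w = 0.05
Rules with consequent 'average': {R1, R3} → strengths 0.22, 0.41
Aggregate via t-conorm [min(1, a+b)]: 0.63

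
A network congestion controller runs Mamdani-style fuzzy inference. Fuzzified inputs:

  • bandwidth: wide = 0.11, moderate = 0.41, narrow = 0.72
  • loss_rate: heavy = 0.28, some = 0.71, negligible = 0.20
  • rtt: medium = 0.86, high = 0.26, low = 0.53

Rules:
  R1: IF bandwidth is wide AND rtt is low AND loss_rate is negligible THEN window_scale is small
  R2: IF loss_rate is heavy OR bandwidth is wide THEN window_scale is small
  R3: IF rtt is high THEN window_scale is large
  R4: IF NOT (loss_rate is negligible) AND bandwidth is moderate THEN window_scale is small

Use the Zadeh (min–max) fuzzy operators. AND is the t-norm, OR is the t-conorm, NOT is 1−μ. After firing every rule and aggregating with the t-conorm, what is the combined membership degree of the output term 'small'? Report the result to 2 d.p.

0.41

R1: wide=0.11, low=0.53, negligible=0.20; AND[min(a, b)] → w = 0.11
R2: heavy=0.28, wide=0.11; OR[max(a, b)] → w = 0.28
R3: high=0.26 → w = 0.26
R4: ¬negligible=1−0.20=0.80, moderate=0.41; AND[min(a, b)] → w = 0.41
Rules with consequent 'small': {R1, R2, R4} → strengths 0.11, 0.28, 0.41
Aggregate via t-conorm [max(a, b)]: 0.41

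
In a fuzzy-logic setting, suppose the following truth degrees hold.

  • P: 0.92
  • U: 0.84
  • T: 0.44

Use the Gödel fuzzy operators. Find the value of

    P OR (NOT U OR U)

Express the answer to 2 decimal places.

0.92

NOT U = 1 − 0.84 = 0.16
NOT U OR U = max(a, b) on (0.16, 0.84) = 0.84
P OR (NOT U OR U) = max(a, b) on (0.92, 0.84) = 0.92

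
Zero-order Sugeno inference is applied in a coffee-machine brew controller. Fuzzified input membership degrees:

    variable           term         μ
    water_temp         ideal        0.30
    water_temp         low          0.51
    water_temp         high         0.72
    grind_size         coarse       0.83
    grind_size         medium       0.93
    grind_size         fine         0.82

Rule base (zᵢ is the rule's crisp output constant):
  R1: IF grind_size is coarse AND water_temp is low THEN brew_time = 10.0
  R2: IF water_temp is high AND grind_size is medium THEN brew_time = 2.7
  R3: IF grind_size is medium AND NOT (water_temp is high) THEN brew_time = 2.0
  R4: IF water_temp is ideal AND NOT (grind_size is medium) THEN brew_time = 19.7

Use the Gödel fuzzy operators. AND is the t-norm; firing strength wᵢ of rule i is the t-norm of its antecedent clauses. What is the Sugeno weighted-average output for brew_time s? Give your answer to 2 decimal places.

R1 (z=10.0): coarse=0.83, low=0.51; AND[min(a, b)] → w = 0.51
R2 (z=2.7): high=0.72, medium=0.93; AND[min(a, b)] → w = 0.72
R3 (z=2.0): medium=0.93, ¬high=1−0.72=0.28; AND[min(a, b)] → w = 0.28
R4 (z=19.7): ideal=0.30, ¬medium=1−0.93=0.07; AND[min(a, b)] → w = 0.07
Weighted average = (0.51·10.0 + 0.72·2.7 + 0.28·2.0 + 0.07·19.7) / (0.51 + 0.72 + 0.28 + 0.07)
  = 8.9830 / 1.5800 = 5.69

5.69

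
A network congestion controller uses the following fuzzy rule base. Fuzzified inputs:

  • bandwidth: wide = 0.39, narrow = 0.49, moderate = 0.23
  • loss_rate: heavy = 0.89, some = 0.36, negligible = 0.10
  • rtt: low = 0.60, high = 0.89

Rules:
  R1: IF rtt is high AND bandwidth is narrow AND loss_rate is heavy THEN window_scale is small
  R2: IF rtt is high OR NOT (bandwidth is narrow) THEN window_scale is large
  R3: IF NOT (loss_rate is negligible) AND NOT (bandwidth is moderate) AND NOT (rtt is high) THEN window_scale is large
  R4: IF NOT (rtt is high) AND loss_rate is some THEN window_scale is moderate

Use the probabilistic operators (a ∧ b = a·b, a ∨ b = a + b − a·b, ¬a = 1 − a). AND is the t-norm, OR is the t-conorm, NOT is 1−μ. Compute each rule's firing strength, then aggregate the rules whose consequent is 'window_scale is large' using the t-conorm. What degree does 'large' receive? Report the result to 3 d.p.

R1: high=0.89, narrow=0.49, heavy=0.89; AND[a·b] → w = 0.3881
R2: high=0.89, ¬narrow=1−0.49=0.51; OR[a + b − a·b] → w = 0.9461
R3: ¬negligible=1−0.10=0.90, ¬moderate=1−0.23=0.77, ¬high=1−0.89=0.11; AND[a·b] → w = 0.0762
R4: ¬high=1−0.89=0.11, some=0.36; AND[a·b] → w = 0.0396
Rules with consequent 'large': {R2, R3} → strengths 0.9461, 0.0762
Aggregate via t-conorm [a + b − a·b]: 0.9502

0.950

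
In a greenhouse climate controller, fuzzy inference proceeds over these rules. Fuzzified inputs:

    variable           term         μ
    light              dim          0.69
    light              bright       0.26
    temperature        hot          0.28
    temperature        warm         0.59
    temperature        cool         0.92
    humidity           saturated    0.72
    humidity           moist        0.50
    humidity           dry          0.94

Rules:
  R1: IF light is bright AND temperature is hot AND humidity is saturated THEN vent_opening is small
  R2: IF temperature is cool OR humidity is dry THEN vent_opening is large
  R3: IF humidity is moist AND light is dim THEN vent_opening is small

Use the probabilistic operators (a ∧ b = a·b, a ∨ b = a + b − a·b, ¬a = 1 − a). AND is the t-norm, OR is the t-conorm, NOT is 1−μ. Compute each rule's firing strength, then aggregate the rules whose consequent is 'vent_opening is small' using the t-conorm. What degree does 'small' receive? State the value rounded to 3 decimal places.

R1: bright=0.26, hot=0.28, saturated=0.72; AND[a·b] → w = 0.0524
R2: cool=0.92, dry=0.94; OR[a + b − a·b] → w = 0.9952
R3: moist=0.50, dim=0.69; AND[a·b] → w = 0.3450
Rules with consequent 'small': {R1, R3} → strengths 0.0524, 0.3450
Aggregate via t-conorm [a + b − a·b]: 0.3793

0.379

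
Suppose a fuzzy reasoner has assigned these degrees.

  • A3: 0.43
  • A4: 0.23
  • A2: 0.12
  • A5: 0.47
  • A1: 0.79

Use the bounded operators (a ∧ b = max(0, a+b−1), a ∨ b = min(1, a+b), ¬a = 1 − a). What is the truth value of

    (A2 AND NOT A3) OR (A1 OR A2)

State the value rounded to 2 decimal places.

0.91

NOT A3 = 1 − 0.43 = 0.57
A2 AND NOT A3 = max(0, a+b−1) on (0.12, 0.57) = 0.00
A1 OR A2 = min(1, a+b) on (0.79, 0.12) = 0.91
(A2 AND NOT A3) OR (A1 OR A2) = min(1, a+b) on (0.00, 0.91) = 0.91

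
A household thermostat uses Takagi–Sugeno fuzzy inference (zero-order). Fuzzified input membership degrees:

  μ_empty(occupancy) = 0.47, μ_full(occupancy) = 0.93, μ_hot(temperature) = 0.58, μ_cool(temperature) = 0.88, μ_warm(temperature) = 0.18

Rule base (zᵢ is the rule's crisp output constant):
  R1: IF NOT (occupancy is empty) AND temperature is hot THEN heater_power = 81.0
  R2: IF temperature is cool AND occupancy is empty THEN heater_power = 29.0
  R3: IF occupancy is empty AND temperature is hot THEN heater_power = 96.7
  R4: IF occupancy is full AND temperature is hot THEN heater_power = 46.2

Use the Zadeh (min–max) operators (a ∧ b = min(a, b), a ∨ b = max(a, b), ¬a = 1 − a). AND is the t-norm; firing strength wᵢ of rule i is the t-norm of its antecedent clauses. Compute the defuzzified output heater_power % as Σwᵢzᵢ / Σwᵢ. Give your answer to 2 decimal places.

R1 (z=81.0): ¬empty=1−0.47=0.53, hot=0.58; AND[min(a, b)] → w = 0.53
R2 (z=29.0): cool=0.88, empty=0.47; AND[min(a, b)] → w = 0.47
R3 (z=96.7): empty=0.47, hot=0.58; AND[min(a, b)] → w = 0.47
R4 (z=46.2): full=0.93, hot=0.58; AND[min(a, b)] → w = 0.58
Weighted average = (0.53·81.0 + 0.47·29.0 + 0.47·96.7 + 0.58·46.2) / (0.53 + 0.47 + 0.47 + 0.58)
  = 128.8050 / 2.0500 = 62.83

62.83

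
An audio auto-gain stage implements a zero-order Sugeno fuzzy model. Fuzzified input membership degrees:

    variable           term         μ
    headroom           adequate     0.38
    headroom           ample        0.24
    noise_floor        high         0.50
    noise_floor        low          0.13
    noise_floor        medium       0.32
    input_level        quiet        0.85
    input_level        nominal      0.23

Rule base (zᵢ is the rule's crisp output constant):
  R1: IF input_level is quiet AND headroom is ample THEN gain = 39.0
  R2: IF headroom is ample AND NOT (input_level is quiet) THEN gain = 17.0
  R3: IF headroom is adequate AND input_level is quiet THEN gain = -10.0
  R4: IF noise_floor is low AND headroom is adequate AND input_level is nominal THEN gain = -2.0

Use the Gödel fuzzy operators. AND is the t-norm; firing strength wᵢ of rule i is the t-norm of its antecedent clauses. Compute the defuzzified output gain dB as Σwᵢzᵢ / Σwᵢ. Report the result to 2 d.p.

8.72

R1 (z=39.0): quiet=0.85, ample=0.24; AND[min(a, b)] → w = 0.24
R2 (z=17.0): ample=0.24, ¬quiet=1−0.85=0.15; AND[min(a, b)] → w = 0.15
R3 (z=-10.0): adequate=0.38, quiet=0.85; AND[min(a, b)] → w = 0.38
R4 (z=-2.0): low=0.13, adequate=0.38, nominal=0.23; AND[min(a, b)] → w = 0.13
Weighted average = (0.24·39.0 + 0.15·17.0 + 0.38·-10.0 + 0.13·-2.0) / (0.24 + 0.15 + 0.38 + 0.13)
  = 7.8500 / 0.9000 = 8.72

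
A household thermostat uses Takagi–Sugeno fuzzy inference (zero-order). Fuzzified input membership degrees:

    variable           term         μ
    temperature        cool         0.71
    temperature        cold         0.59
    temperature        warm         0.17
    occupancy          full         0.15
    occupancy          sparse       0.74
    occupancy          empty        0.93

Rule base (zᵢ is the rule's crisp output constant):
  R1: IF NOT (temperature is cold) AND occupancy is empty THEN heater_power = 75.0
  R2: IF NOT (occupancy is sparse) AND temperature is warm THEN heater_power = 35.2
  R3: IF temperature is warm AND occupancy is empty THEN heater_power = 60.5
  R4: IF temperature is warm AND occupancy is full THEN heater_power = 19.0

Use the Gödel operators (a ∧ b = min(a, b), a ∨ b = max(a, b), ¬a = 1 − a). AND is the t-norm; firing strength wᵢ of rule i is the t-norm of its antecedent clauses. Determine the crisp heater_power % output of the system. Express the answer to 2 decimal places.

55.41

R1 (z=75.0): ¬cold=1−0.59=0.41, empty=0.93; AND[min(a, b)] → w = 0.41
R2 (z=35.2): ¬sparse=1−0.74=0.26, warm=0.17; AND[min(a, b)] → w = 0.17
R3 (z=60.5): warm=0.17, empty=0.93; AND[min(a, b)] → w = 0.17
R4 (z=19.0): warm=0.17, full=0.15; AND[min(a, b)] → w = 0.15
Weighted average = (0.41·75.0 + 0.17·35.2 + 0.17·60.5 + 0.15·19.0) / (0.41 + 0.17 + 0.17 + 0.15)
  = 49.8690 / 0.9000 = 55.41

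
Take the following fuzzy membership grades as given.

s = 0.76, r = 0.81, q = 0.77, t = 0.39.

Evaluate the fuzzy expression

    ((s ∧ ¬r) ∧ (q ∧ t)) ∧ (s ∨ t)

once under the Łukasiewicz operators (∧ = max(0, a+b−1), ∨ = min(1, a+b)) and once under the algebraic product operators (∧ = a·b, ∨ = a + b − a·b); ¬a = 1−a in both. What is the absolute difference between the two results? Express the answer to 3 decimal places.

Under Łukasiewicz:
  ¬r = 1 − 0.81 = 0.19
  s ∧ ¬r = max(0, a+b−1) on (0.76, 0.19) = 0.00
  q ∧ t = max(0, a+b−1) on (0.77, 0.39) = 0.16
  (s ∧ ¬r) ∧ (q ∧ t) = max(0, a+b−1) on (0.00, 0.16) = 0.00
  s ∨ t = min(1, a+b) on (0.76, 0.39) = 1.00
  ((s ∧ ¬r) ∧ (q ∧ t)) ∧ (s ∨ t) = max(0, a+b−1) on (0.00, 1.00) = 0.00
  → value = 0.0000
Under algebraic product:
  ¬r = 1 − 0.8100 = 0.1900
  s ∧ ¬r = a·b on (0.7600, 0.1900) = 0.1444
  q ∧ t = a·b on (0.7700, 0.3900) = 0.3003
  (s ∧ ¬r) ∧ (q ∧ t) = a·b on (0.1444, 0.3003) = 0.0434
  s ∨ t = a + b − a·b on (0.7600, 0.3900) = 0.8536
  ((s ∧ ¬r) ∧ (q ∧ t)) ∧ (s ∨ t) = a·b on (0.0434, 0.8536) = 0.0370
  → value = 0.0370
|0.0000 − 0.0370| = 0.037

0.037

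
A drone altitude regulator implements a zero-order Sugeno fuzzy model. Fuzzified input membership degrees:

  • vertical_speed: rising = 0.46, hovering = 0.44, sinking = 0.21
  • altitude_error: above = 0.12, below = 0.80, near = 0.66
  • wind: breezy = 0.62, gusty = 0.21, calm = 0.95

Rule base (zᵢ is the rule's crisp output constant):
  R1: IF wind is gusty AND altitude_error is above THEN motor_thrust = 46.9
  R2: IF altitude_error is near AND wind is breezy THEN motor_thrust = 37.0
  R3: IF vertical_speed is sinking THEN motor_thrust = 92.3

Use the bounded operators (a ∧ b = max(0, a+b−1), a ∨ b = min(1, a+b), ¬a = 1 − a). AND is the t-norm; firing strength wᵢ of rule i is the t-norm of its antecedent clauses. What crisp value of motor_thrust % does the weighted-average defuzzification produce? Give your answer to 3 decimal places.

R1 (z=46.9): gusty=0.21, above=0.12; AND[max(0, a+b−1)] → w = 0.00
R2 (z=37.0): near=0.66, breezy=0.62; AND[max(0, a+b−1)] → w = 0.28
R3 (z=92.3): sinking=0.21 → w = 0.21
Weighted average = (0.00·46.9 + 0.28·37.0 + 0.21·92.3) / (0.00 + 0.28 + 0.21)
  = 29.7430 / 0.4900 = 60.700

60.700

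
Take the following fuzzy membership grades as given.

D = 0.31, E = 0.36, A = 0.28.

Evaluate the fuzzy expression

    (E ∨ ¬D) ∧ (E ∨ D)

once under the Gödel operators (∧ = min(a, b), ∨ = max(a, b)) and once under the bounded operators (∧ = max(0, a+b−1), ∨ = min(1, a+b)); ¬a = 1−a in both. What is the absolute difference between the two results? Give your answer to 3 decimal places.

0.310

Under Gödel:
  ¬D = 1 − 0.31 = 0.69
  E ∨ ¬D = max(a, b) on (0.36, 0.69) = 0.69
  E ∨ D = max(a, b) on (0.36, 0.31) = 0.36
  (E ∨ ¬D) ∧ (E ∨ D) = min(a, b) on (0.69, 0.36) = 0.36
  → value = 0.3600
Under bounded:
  ¬D = 1 − 0.31 = 0.69
  E ∨ ¬D = min(1, a+b) on (0.36, 0.69) = 1.00
  E ∨ D = min(1, a+b) on (0.36, 0.31) = 0.67
  (E ∨ ¬D) ∧ (E ∨ D) = max(0, a+b−1) on (1.00, 0.67) = 0.67
  → value = 0.6700
|0.3600 − 0.6700| = 0.310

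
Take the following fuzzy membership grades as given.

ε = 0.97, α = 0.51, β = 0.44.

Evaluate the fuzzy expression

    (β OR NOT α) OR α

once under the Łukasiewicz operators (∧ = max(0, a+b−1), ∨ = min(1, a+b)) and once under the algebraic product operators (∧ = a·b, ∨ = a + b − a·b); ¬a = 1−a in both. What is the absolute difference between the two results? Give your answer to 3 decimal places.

0.140

Under Łukasiewicz:
  NOT α = 1 − 0.51 = 0.49
  β OR NOT α = min(1, a+b) on (0.44, 0.49) = 0.93
  (β OR NOT α) OR α = min(1, a+b) on (0.93, 0.51) = 1.00
  → value = 1.0000
Under algebraic product:
  NOT α = 1 − 0.5100 = 0.4900
  β OR NOT α = a + b − a·b on (0.4400, 0.4900) = 0.7144
  (β OR NOT α) OR α = a + b − a·b on (0.7144, 0.5100) = 0.8601
  → value = 0.8601
|1.0000 − 0.8601| = 0.140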